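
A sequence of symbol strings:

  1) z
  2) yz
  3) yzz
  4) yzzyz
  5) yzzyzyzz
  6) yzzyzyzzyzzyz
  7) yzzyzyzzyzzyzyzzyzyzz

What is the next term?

From term 3 onward, concatenate the last term with the second-to-last: yz·z = yzz, yzz·yz = yzzyz, …
The next term joins yzzyzyzzyzzyzyzzyzyzz and yzzyzyzzyzzyz.

yzzyzyzzyzzyzyzzyzyzzyzzyzyzzyzzyz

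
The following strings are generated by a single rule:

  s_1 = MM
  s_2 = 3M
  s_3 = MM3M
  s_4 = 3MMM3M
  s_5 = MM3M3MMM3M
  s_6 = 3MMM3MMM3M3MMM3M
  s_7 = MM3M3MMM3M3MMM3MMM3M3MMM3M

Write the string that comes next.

This is a Fibonacci-style word recurrence s(k) = s(k−2)·s(k−1): e.g. MM·3M = MM3M.
So term 8 is 3MMM3MMM3M3MMM3M·MM3M3MMM3M3MMM3MMM3M3MMM3M.

3MMM3MMM3M3MMM3MMM3M3MMM3M3MMM3MMM3M3MMM3M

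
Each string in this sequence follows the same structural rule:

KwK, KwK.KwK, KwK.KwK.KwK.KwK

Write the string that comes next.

s(k+1) = s(k)·.·s(k) — each term doubles the last with '.' between the halves.
Doubling KwK.KwK.KwK.KwK with '.' between the halves:

KwK.KwK.KwK.KwK.KwK.KwK.KwK.KwK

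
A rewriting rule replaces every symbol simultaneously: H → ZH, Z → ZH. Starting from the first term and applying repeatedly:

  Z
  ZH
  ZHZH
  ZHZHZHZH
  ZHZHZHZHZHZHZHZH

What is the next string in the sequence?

φ(ZHZHZHZHZHZHZHZH) expands symbol-by-symbol to ZH ZH ZH ZH ZH ZH ZH ZH ZH ZH ZH ZH ZH ZH ZH ZH; joining the 16 pieces gives the next term.

ZHZHZHZHZHZHZHZHZHZHZHZHZHZHZHZH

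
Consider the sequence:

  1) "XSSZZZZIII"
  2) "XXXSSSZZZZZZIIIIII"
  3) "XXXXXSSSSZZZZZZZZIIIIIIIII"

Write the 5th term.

XXXXXXXXXSSSSSSZZZZZZZZZZZZIIIIIIIIIIIIIII

Each string has the form X^{2n-1} S^{n+1} Z^{2n+2} I^{3n} (n = 1, 2, …).
At n = 5 the blocks have lengths 9, 6, 12, 15.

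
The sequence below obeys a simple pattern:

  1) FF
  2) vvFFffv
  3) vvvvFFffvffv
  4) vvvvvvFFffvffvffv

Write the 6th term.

s(k+1) = vv·s(k)·ffv, so each term gains vv as a prefix and ffv as a suffix.
From vvvvvvFFffvffvffv, 2 further steps: vvvvvvFFffvffvffv → vvvvvvvvFFffvffvffvffv → (answer).

vvvvvvvvvvFFffvffvffvffvffv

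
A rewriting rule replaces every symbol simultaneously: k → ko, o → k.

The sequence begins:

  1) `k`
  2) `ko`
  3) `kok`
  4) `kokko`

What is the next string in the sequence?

kokkokok

Rewriting each symbol of kokko: k→ko, o→k, k→ko, k→ko, o→k, which concatenates to ko k ko ko k.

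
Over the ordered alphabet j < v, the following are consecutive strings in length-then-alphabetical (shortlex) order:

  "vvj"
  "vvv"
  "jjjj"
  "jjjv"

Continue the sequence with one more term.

Treat jjjv as a base-2 numeral over the given alphabet and add one, carrying through any trailing v's.

jjvj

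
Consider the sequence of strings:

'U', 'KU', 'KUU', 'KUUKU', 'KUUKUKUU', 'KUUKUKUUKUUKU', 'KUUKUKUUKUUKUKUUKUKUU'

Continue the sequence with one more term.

Each term (from the third on) is the previous term followed by the one before it: term 3 = KU·U = KUU.
So term 8 is KUUKUKUUKUUKUKUUKUKUU·KUUKUKUUKUUKU.

KUUKUKUUKUUKUKUUKUKUUKUUKUKUUKUUKU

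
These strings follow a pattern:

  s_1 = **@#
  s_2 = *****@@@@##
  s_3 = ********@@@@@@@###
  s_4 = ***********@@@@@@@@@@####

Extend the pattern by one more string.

Reading off run lengths: * runs 2, 5, 8, 11; @ runs 1, 4, 7, 10; # runs 1, 2, 3, 4 — each is linear in n (n = 1, 2, …).
For the next term, n = 5, so the run lengths are 14, 13, 5.

**************@@@@@@@@@@@@@#####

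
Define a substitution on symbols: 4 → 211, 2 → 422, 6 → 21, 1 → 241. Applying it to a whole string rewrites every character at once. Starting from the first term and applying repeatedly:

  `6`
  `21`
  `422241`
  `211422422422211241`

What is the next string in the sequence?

422241241211422422211422422211422422422241241422211241

Applying the rule to each of the 18 symbols of 211422422422211241 gives the pieces 422 241 241 211 422 422 211 422 422 211 422 422 422 241 241 422 211 241, which concatenate to the answer.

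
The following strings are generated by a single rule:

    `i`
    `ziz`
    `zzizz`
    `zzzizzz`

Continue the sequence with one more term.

s(k+1) = z·s(k)·z, so each term gains z as a prefix and z as a suffix.
One more step from zzzizzz gives the answer.

zzzzizzzz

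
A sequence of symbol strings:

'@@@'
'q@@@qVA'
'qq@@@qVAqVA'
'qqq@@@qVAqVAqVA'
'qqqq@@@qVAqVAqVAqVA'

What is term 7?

qqqqqq@@@qVAqVAqVAqVAqVAqVA

Each term wraps the previous one in q on the left and qVA on the right.
From qqqq@@@qVAqVAqVAqVA, 2 further steps: qqqq@@@qVAqVAqVAqVA → qqqqq@@@qVAqVAqVAqVAqVA → (answer).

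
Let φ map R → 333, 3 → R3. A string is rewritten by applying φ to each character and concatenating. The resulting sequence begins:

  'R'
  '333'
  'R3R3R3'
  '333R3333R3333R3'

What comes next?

Replace each of the 15 characters of 333R3333R3333R3 in place — R3 R3 R3 333 R3 R3 R3 R3 333 R3 R3 R3 R3 333 R3 — and concatenate.

R3R3R3333R3R3R3R3333R3R3R3R3333R3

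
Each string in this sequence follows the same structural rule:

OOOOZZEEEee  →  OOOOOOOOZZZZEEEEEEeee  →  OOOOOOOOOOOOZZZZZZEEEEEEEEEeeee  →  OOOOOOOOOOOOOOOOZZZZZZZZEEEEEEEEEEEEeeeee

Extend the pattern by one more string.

Reading off run lengths: O runs 4, 8, 12, 16; Z runs 2, 4, 6, 8; E runs 3, 6, 9, 12; e runs 2, 3, 4, 5 — each is linear in n (n = 1, 2, …).
Setting n = 5 gives 20, 10, 15, 6 characters in each block.

OOOOOOOOOOOOOOOOOOOOZZZZZZZZZZEEEEEEEEEEEEEEEeeeeee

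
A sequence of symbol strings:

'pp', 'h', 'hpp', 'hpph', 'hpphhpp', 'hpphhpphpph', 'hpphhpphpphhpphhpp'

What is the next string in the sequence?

Each term (from the third on) is the previous term followed by the one before it: term 3 = h·pp = hpp.
The next term joins hpphhpphpphhpphhpp and hpphhpphpph.

hpphhpphpphhpphhpphpphhpphpph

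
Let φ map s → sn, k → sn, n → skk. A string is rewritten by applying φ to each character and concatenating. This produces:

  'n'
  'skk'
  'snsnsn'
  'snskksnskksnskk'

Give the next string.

Replace each of the 15 characters of snskksnskksnskk in place — sn skk sn sn sn sn skk sn sn sn sn skk sn sn sn — and concatenate.

snskksnsnsnsnskksnsnsnsnskksnsnsn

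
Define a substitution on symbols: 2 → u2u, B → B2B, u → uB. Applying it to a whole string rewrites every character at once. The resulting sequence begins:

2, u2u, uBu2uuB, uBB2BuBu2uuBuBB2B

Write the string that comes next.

Rewriting the 17 symbols of uBB2BuBu2uuBuBB2B one by one yields uB B2B B2B u2u B2B uB B2B uB u2u uB uB B2B uB B2B B2B u2u B2B; concatenated:

uBB2BB2Bu2uB2BuBB2BuBu2uuBuBB2BuBB2BB2Bu2uB2B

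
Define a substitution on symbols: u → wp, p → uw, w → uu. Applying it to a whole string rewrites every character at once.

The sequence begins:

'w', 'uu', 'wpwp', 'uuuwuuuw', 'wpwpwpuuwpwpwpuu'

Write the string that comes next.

Rewriting the 16 symbols of wpwpwpuuwpwpwpuu one by one yields uu uw uu uw uu uw wp wp uu uw uu uw uu uw wp wp; concatenated:

uuuwuuuwuuuwwpwpuuuwuuuwuuuwwpwp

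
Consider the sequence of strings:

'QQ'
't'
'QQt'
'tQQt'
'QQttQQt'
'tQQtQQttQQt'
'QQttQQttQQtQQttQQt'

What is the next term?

From term 3 onward, concatenate the second-to-last term with the last: QQ·t = QQt, t·QQt = tQQt, …
The next term joins tQQtQQttQQt and QQttQQttQQtQQttQQt.

tQQtQQttQQtQQttQQttQQtQQttQQt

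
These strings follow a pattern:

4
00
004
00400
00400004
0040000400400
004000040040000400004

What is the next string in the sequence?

0040000400400004000040040000400400

This is a Fibonacci-style word recurrence s(k) = s(k−1)·s(k−2): e.g. 00·4 = 004.
Continuing: 004000040040000400004 · 0040000400400 gives term 8.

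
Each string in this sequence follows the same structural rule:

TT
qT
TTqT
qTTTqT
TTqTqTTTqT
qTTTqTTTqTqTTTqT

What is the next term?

Each term (from the third on) is the two preceding terms concatenated in order: term 3 = TT·qT = TTqT.
So term 7 is TTqTqTTTqT·qTTTqTTTqTqTTTqT.

TTqTqTTTqTqTTTqTTTqTqTTTqT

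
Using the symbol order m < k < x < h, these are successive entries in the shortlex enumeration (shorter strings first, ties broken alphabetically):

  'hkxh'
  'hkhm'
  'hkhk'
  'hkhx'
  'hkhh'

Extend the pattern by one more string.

Find the rightmost character of hkhh below h, bump it to the next letter, and reset everything to its right to m.

hxmm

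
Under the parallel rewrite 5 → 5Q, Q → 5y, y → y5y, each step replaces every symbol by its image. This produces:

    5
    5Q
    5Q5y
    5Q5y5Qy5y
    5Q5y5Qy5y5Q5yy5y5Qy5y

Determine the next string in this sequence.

φ(5Q5y5Qy5y5Q5yy5y5Qy5y) expands symbol-by-symbol to 5Q 5y 5Q y5y 5Q 5y y5y 5Q y5y 5Q 5y 5Q y5y y5y 5Q y5y 5Q 5y y5y 5Q y5y; joining the 21 pieces gives the next term.

5Q5y5Qy5y5Q5yy5y5Qy5y5Q5y5Qy5yy5y5Qy5y5Q5yy5y5Qy5y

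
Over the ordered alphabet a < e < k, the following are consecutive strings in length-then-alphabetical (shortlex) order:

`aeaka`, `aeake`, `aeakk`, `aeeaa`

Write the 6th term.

aeeak

Stepping forward 2 times from aeeaa: aeeaa → aeeae, then the target.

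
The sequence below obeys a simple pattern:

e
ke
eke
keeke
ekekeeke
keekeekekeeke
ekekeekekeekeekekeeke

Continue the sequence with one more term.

From term 3 onward, concatenate the second-to-last term with the last: e·ke = eke, ke·eke = keeke, …
Continuing: keekeekekeeke · ekekeekekeekeekekeeke gives term 8.

keekeekekeekeekekeekekeekeekekeeke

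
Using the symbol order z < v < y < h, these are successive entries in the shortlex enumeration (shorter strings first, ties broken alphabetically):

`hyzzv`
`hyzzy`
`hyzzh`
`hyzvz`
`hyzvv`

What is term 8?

Advancing 3 positions from hyzvv through hyzvv → hyzvy → hyzvh reaches term 8.

hyzyz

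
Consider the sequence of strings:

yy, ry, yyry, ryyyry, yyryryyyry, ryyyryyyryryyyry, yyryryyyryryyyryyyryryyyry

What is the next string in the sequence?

ryyyryyyryryyyryyyryryyyryryyyryyyryryyyry

Each term (from the third on) is the two preceding terms concatenated in order: term 3 = yy·ry = yyry.
The next term joins ryyyryyyryryyyry and yyryryyyryryyyryyyryryyyry.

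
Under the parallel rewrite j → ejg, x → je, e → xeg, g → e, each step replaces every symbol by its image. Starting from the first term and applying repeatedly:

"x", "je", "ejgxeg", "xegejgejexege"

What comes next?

Rewriting the 13 symbols of xegejgejexege one by one yields je xeg e xeg ejg e xeg ejg xeg je xeg e xeg; concatenated:

jexegexegejgexegejgxegjexegexeg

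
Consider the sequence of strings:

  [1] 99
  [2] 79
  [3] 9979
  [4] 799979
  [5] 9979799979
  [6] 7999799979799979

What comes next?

99797999797999799979799979

This is a Fibonacci-style word recurrence s(k) = s(k−2)·s(k−1): e.g. 99·79 = 9979.
So term 7 is 9979799979·7999799979799979.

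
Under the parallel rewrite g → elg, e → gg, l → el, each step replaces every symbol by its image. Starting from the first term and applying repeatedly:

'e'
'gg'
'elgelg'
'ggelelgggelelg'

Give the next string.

Applying the rule to each of the 14 symbols of ggelelgggelelg gives the pieces elg elg gg el gg el elg elg elg gg el gg el elg, which concatenate to the answer.

elgelgggelggelelgelgelgggelggelelg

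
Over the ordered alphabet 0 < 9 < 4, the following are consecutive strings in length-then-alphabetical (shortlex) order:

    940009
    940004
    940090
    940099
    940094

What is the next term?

940040

The successor of 940094 increments the rightmost position that isn't already 4 and resets every position after it to 0.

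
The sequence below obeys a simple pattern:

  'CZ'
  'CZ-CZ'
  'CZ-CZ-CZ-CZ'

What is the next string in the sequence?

Each string is two copies of the previous one joined by '-'.
Doubling CZ-CZ-CZ-CZ with '-' between the halves:

CZ-CZ-CZ-CZ-CZ-CZ-CZ-CZ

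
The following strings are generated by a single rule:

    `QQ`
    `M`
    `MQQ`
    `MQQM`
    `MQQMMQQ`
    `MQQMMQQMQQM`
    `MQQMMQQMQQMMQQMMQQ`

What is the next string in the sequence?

MQQMMQQMQQMMQQMMQQMQQMMQQMQQM

This is a Fibonacci-style word recurrence s(k) = s(k−1)·s(k−2): e.g. M·QQ = MQQ.
So term 8 is MQQMMQQMQQMMQQMMQQ·MQQMMQQMQQM.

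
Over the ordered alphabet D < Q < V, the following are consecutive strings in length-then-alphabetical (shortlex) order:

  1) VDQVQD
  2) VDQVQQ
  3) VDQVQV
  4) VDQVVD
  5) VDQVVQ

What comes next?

VDQVVV

Treat VDQVVQ as a base-3 numeral over the given alphabet and add one, carrying through any trailing V's.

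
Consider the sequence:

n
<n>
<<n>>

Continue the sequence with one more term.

<<<n>>>

s(k+1) = <·s(k)·>, so each term gains < as a prefix and > as a suffix.
One more step from <<n>> gives the answer.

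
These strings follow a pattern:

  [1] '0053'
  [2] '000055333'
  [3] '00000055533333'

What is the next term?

0000000055553333333

Reading off run lengths: 0 runs 2, 4, 6; 5 runs 1, 2, 3; 3 runs 1, 3, 5 — each is linear in n (n = 1, 2, …).
Setting n = 4 gives 8, 4, 7 characters in each block.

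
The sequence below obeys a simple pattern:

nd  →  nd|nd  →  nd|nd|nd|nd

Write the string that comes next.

Each string is two copies of the previous one joined by '|'.
So the next term is two copies of nd|nd|nd|nd with '|' between the halves.

nd|nd|nd|nd|nd|nd|nd|nd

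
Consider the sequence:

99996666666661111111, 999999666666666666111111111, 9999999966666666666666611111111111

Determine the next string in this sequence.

99999999996666666666666666661111111111111

Each string has the form 9^{2n-2} 6^{3n} 1^{2n+1}, where the shown terms are n = 3, 4, 5.
For the next term, n = 6, so the run lengths are 10, 18, 13.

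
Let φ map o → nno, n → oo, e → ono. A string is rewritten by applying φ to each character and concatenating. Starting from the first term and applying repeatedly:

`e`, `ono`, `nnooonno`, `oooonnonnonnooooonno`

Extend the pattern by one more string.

nnonnonnonnooooonnooooonnooooonnonnonnonnonnooooonno

φ(oooonnonnonnooooonno) expands symbol-by-symbol to nno nno nno nno oo oo nno oo oo nno oo oo nno nno nno nno nno oo oo nno; joining the 20 pieces gives the next term.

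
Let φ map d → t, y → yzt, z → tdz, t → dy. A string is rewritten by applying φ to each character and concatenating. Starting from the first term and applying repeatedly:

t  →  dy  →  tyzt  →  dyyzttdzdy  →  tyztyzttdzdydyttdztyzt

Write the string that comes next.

Replace each of the 22 characters of tyztyzttdzdydyttdztyzt in place — dy yzt tdz dy yzt tdz dy dy t tdz t yzt t yzt dy dy t tdz dy yzt tdz dy — and concatenate.

dyyzttdzdyyzttdzdydyttdztyzttyztdydyttdzdyyzttdzdy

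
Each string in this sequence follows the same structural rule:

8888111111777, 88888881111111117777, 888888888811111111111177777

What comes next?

8888888888888111111111111111777777

The n-th term is 3n-2 8's then 3n 1's then n+1 7's, where the shown terms are n = 2, 3, 4.
For the next term, n = 5, so the run lengths are 13, 15, 6.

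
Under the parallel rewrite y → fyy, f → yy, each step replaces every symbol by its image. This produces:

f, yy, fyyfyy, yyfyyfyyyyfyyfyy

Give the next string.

φ(yyfyyfyyyyfyyfyy) expands symbol-by-symbol to fyy fyy yy fyy fyy yy fyy fyy fyy fyy yy fyy fyy yy fyy fyy; joining the 16 pieces gives the next term.

fyyfyyyyfyyfyyyyfyyfyyfyyfyyyyfyyfyyyyfyyfyy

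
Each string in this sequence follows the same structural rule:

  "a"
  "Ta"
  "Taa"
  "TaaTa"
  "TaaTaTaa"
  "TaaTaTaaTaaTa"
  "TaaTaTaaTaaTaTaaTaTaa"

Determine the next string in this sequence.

TaaTaTaaTaaTaTaaTaTaaTaaTaTaaTaaTa

Each term (from the third on) is the previous term followed by the one before it: term 3 = Ta·a = Taa.
Continuing: TaaTaTaaTaaTaTaaTaTaa · TaaTaTaaTaaTa gives term 8.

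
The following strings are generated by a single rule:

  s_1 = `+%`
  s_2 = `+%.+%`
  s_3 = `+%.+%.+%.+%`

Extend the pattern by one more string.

Each string is two copies of the previous one joined by '.'.
Doubling +%.+%.+%.+% with '.' between the halves:

+%.+%.+%.+%.+%.+%.+%.+%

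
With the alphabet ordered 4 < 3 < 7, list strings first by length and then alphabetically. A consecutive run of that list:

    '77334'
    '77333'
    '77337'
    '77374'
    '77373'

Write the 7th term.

Continuing the enumeration 2 steps past 77373: 77373 → 77377 → (answer).

77744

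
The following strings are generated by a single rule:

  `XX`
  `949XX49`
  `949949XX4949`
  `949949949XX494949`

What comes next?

949949949949XX49494949

Every step adds 949 to the front and 49 to the end of the previous string.
One more step from 949949949XX494949 gives the answer.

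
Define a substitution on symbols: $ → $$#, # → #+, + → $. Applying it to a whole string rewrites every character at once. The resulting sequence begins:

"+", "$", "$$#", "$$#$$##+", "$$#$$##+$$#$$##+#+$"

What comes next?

Applying the rule to each of the 19 symbols of $$#$$##+$$#$$##+#+$ gives the pieces $$# $$# #+ $$# $$# #+ #+ $ $$# $$# #+ $$# $$# #+ #+ $ #+ $ $$#, which concatenate to the answer.

$$#$$##+$$#$$##+#+$$$#$$##+$$#$$##+#+$#+$$$#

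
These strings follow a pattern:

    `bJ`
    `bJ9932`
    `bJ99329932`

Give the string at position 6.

bJ99329932993299329932

Every step adds 9932 to the end: s(k+1) = s(k)·9932.
From bJ99329932, 3 further steps: bJ99329932 → bJ993299329932 → bJ9932993299329932 → (answer).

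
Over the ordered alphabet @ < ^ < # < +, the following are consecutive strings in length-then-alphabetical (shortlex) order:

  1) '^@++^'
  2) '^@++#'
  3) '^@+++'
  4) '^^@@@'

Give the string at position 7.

Advancing 3 positions from ^^@@@ through ^^@@@ → ^^@@^ → ^^@@# reaches term 7.

^^@@+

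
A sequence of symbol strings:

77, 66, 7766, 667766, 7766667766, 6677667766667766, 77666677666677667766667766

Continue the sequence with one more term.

667766776666776677666677666677667766667766

Each term (from the third on) is the two preceding terms concatenated in order: term 3 = 77·66 = 7766.
Continuing: 6677667766667766 · 77666677666677667766667766 gives term 8.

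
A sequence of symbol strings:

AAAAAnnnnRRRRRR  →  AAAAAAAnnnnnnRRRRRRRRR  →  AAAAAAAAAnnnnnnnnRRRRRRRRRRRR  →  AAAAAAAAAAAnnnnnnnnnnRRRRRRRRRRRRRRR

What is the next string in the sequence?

AAAAAAAAAAAAAnnnnnnnnnnnnRRRRRRRRRRRRRRRRRR

Reading off run lengths: A runs 5, 7, 9, 11; n runs 4, 6, 8, 10; R runs 6, 9, 12, 15 — each is linear in n (n = 1, 2, …).
For the next term, n = 5, so the run lengths are 13, 12, 18.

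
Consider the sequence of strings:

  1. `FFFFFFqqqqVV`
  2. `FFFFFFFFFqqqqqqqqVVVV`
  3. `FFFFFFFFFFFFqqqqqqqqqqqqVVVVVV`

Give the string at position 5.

Term n consists of 3n+3 F's, followed by 4n q's, followed by 2n V's (n = 1, 2, …).
For term 5, n = 5, so the run lengths are 18, 20, 10.

FFFFFFFFFFFFFFFFFFqqqqqqqqqqqqqqqqqqqqVVVVVVVVVV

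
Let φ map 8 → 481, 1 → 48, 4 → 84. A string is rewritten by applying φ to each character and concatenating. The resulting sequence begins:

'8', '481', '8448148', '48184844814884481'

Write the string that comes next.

Applying the rule to each of the 17 symbols of 48184844814884481 gives the pieces 84 481 48 481 84 481 84 84 481 48 84 481 481 84 84 481 48, which concatenate to the answer.

84481484818448184844814884481481848448148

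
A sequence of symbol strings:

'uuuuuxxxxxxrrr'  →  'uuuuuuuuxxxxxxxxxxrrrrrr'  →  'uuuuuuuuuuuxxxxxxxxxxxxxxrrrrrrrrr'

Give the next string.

uuuuuuuuuuuuuuxxxxxxxxxxxxxxxxxxrrrrrrrrrrrr

Reading off run lengths: u runs 5, 8, 11; x runs 6, 10, 14; r runs 3, 6, 9 — each is linear in n (n = 1, 2, …).
At n = 4 the blocks have lengths 14, 18, 12.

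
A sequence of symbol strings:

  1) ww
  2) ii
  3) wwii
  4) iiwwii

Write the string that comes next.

Each term (from the third on) is the two preceding terms concatenated in order: term 3 = ww·ii = wwii.
Continuing: wwii · iiwwii gives term 5.

wwiiiiwwii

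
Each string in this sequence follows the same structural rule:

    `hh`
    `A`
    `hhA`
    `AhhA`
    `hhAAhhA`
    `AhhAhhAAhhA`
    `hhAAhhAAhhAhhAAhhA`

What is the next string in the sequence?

Each term (from the third on) is the two preceding terms concatenated in order: term 3 = hh·A = hhA.
So term 8 is AhhAhhAAhhA·hhAAhhAAhhAhhAAhhA.

AhhAhhAAhhAhhAAhhAAhhAhhAAhhA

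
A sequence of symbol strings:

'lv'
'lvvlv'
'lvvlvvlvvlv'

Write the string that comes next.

lvvlvvlvvlvvlvvlvvlvvlv

Every step duplicates the string with 'v' between the halves.
One more doubling of lvvlvvlvvlv gives the answer.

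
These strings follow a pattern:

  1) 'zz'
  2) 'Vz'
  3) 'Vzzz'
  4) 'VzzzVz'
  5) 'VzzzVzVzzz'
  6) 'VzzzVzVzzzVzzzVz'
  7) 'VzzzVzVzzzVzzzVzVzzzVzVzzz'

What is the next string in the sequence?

VzzzVzVzzzVzzzVzVzzzVzVzzzVzzzVzVzzzVzzzVz

Each term (from the third on) is the previous term followed by the one before it: term 3 = Vz·zz = Vzzz.
The next term joins VzzzVzVzzzVzzzVzVzzzVzVzzz and VzzzVzVzzzVzzzVz.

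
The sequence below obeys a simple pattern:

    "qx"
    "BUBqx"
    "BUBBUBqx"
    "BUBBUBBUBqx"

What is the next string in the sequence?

The strings grow by a fixed prefix BUB each time.
Applying this once more to BUBBUBBUBqx:

BUBBUBBUBBUBqx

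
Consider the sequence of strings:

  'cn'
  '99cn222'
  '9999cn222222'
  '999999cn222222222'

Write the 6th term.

Every step adds 99 to the front and 222 to the end of the previous string.
From 999999cn222222222, 2 further steps: 999999cn222222222 → 99999999cn222222222222 → (answer).

9999999999cn222222222222222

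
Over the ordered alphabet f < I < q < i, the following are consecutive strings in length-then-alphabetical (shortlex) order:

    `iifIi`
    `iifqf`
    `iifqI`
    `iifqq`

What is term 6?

iifif

Continuing the enumeration 2 steps past iifqq: iifqq → iifqi → (answer).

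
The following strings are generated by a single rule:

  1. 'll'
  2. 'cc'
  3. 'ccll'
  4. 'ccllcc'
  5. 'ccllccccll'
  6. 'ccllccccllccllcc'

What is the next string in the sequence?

ccllccccllccllccccllccccll

This is a Fibonacci-style word recurrence s(k) = s(k−1)·s(k−2): e.g. cc·ll = ccll.
The next term joins ccllccccllccllcc and ccllccccll.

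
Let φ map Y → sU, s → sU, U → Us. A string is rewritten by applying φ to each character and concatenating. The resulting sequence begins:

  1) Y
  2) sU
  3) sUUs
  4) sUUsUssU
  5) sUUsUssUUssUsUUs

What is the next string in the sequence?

Applying the rule to each of the 16 symbols of sUUsUssUUssUsUUs gives the pieces sU Us Us sU Us sU sU Us Us sU sU Us sU Us Us sU, which concatenate to the answer.

sUUsUssUUssUsUUsUssUsUUssUUsUssU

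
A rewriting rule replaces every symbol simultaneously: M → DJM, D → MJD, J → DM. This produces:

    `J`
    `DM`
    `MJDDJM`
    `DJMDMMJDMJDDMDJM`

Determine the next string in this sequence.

MJDDMDJMMJDDJMDJMDMMJDDJMDMMJDMJDDJMMJDDMDJM

φ(DJMDMMJDMJDDMDJM) expands symbol-by-symbol to MJD DM DJM MJD DJM DJM DM MJD DJM DM MJD MJD DJM MJD DM DJM; joining the 16 pieces gives the next term.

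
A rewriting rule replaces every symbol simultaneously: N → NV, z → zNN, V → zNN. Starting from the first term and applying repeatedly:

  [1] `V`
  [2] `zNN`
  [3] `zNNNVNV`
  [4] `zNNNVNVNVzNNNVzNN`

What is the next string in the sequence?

Rewriting the 17 symbols of zNNNVNVNVzNNNVzNN one by one yields zNN NV NV NV zNN NV zNN NV zNN zNN NV NV NV zNN zNN NV NV; concatenated:

zNNNVNVNVzNNNVzNNNVzNNzNNNVNVNVzNNzNNNVNV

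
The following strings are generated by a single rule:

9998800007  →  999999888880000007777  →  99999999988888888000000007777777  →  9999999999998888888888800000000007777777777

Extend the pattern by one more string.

999999999999999888888888888880000000000007777777777777

Term n consists of 3n 9's, followed by 3n-1 8's, followed by 2n+2 0's, followed by 3n-2 7's (n = 1, 2, …).
Setting n = 5 gives 15, 14, 12, 13 characters in each block.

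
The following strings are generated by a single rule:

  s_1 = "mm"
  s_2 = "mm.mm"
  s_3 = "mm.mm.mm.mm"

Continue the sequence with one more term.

Every step duplicates the string with '.' between the halves.
One more doubling of mm.mm.mm.mm gives the answer.

mm.mm.mm.mm.mm.mm.mm.mm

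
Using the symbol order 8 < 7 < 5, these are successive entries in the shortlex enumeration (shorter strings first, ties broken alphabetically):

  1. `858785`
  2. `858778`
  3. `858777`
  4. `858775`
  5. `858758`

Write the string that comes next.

858757

The successor of 858758 increments the rightmost position that isn't already 5 and resets every position after it to 8.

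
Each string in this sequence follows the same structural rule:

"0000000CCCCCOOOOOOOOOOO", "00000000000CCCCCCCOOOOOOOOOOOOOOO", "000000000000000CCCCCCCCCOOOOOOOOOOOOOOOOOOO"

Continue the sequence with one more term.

0000000000000000000CCCCCCCCCCCOOOOOOOOOOOOOOOOOOOOOOO

Each string has the form 0^{4n-1} C^{2n+1} O^{4n+3}, where the shown terms are n = 2, 3, 4.
Setting n = 5 gives 19, 11, 23 characters in each block.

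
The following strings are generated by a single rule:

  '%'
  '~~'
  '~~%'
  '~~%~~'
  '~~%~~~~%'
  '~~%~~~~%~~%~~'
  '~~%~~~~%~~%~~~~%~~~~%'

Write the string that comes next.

Each term (from the third on) is the previous term followed by the one before it: term 3 = ~~·% = ~~%.
Continuing: ~~%~~~~%~~%~~~~%~~~~% · ~~%~~~~%~~%~~ gives term 8.

~~%~~~~%~~%~~~~%~~~~%~~%~~~~%~~%~~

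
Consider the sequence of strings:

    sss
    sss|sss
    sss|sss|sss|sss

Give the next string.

s(k+1) = s(k)·|·s(k) — each term doubles the last with '|' between the halves.
One more doubling of sss|sss|sss|sss gives the answer.

sss|sss|sss|sss|sss|sss|sss|sss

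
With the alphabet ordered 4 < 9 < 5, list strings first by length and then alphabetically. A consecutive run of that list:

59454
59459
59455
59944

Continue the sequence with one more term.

The successor of 59944 increments the rightmost position that isn't already 5 and resets every position after it to 4.

59949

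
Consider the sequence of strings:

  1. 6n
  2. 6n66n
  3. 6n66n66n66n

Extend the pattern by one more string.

Every step duplicates the string with '6' between the halves.
One more doubling of 6n66n66n66n gives the answer.

6n66n66n66n66n66n66n66n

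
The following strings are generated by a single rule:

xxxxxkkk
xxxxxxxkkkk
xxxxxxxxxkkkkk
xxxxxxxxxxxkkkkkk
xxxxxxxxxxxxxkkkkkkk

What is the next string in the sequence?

The n-th term is 2n+1 x's then n+1 k's, where the shown terms are n = 2, 3, 4, 5, 6.
For the next term, n = 7, so the run lengths are 15, 8.

xxxxxxxxxxxxxxxkkkkkkkk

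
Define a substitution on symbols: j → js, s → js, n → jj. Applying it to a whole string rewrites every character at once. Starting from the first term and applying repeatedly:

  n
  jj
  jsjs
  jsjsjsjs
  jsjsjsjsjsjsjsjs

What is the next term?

φ(jsjsjsjsjsjsjsjs) expands symbol-by-symbol to js js js js js js js js js js js js js js js js; joining the 16 pieces gives the next term.

jsjsjsjsjsjsjsjsjsjsjsjsjsjsjsjs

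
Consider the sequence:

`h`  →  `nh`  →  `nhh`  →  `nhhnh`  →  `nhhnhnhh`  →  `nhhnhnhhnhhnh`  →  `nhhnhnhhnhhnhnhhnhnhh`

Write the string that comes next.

Each term (from the third on) is the previous term followed by the one before it: term 3 = nh·h = nhh.
So term 8 is nhhnhnhhnhhnhnhhnhnhh·nhhnhnhhnhhnh.

nhhnhnhhnhhnhnhhnhnhhnhhnhnhhnhhnh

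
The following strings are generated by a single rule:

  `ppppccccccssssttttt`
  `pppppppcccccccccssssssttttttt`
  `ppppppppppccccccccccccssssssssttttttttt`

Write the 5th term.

ppppppppppppppppccccccccccccccccccssssssssssssttttttttttttt

Reading off run lengths: p runs 4, 7, 10; c runs 6, 9, 12; s runs 4, 6, 8; t runs 5, 7, 9 — each is linear in n, where the shown terms are n = 2, 3, 4.
For term 5, n = 6, so the run lengths are 16, 18, 12, 13.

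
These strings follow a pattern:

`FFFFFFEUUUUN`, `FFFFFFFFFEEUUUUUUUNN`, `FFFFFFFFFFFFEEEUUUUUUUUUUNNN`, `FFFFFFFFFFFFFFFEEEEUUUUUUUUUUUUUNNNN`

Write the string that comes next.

Term n consists of 3n+3 F's, followed by n E's, followed by 3n+1 U's, followed by n N's (n = 1, 2, …).
At n = 5 the blocks have lengths 18, 5, 16, 5.

FFFFFFFFFFFFFFFFFFEEEEEUUUUUUUUUUUUUUUUNNNNN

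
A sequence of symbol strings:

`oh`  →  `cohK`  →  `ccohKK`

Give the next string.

Every step adds c to the front and K to the end of the previous string.
One more step from ccohKK gives the answer.

cccohKKK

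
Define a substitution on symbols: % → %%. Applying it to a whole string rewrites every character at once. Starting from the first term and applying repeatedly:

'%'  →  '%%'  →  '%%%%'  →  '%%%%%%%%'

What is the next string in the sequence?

%%%%%%%%%%%%%%%%

Expanding %%%%%%%%: %→%%, %→%%, %→%%, %→%%, %→%%, %→%%, %→%%, %→%%. Concatenated: %% %% %% %% %% %% %% %%.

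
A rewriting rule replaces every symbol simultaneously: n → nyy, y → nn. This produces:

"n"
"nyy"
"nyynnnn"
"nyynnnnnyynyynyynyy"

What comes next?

Applying the rule to each of the 19 symbols of nyynnnnnyynyynyynyy gives the pieces nyy nn nn nyy nyy nyy nyy nyy nn nn nyy nn nn nyy nn nn nyy nn nn, which concatenate to the answer.

nyynnnnnyynyynyynyynyynnnnnyynnnnnyynnnnnyynnnn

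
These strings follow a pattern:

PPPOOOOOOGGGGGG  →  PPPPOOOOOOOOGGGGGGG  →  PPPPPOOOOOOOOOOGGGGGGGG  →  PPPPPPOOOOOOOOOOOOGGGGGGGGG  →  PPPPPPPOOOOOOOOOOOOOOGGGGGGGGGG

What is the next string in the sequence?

PPPPPPPPOOOOOOOOOOOOOOOOGGGGGGGGGGG

Reading off run lengths: P runs 3, 4, 5, 6, 7; O runs 6, 8, 10, 12, 14; G runs 6, 7, 8, 9, 10 — each is linear in n, where the shown terms are n = 3, 4, 5, 6, 7.
Setting n = 8 gives 8, 16, 11 characters in each block.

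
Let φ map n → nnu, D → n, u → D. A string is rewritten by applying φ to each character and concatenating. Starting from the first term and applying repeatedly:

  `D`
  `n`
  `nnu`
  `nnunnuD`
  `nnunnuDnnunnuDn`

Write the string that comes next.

Applying the rule to each of the 15 symbols of nnunnuDnnunnuDn gives the pieces nnu nnu D nnu nnu D n nnu nnu D nnu nnu D n nnu, which concatenate to the answer.

nnunnuDnnunnuDnnnunnuDnnunnuDnnnu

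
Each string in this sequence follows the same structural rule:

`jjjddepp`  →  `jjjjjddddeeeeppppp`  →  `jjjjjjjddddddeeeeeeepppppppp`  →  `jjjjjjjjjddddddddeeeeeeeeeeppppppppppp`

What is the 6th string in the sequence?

Each string has the form j^{2n+1} d^{2n} e^{3n-2} p^{3n-1} (n = 1, 2, …).
At n = 6 the blocks have lengths 13, 12, 16, 17.

jjjjjjjjjjjjjddddddddddddeeeeeeeeeeeeeeeeppppppppppppppppp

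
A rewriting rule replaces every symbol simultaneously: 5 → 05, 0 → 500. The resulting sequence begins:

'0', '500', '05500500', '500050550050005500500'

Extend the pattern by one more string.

0550050050005500050550050005500500500050550050005500500

Applying the rule to each of the 21 symbols of 500050550050005500500 gives the pieces 05 500 500 500 05 500 05 05 500 500 05 500 500 500 05 05 500 500 05 500 500, which concatenate to the answer.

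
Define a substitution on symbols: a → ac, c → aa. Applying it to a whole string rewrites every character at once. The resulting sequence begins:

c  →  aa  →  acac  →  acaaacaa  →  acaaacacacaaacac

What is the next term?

φ(acaaacacacaaacac) expands symbol-by-symbol to ac aa ac ac ac aa ac aa ac aa ac ac ac aa ac aa; joining the 16 pieces gives the next term.

acaaacacacaaacaaacaaacacacaaacaa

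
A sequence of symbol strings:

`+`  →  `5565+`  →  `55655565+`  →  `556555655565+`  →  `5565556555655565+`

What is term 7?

556555655565556555655565+

The strings grow by a fixed prefix 5565 each time.
From 5565556555655565+, 2 further steps: 5565556555655565+ → 55655565556555655565+ → (answer).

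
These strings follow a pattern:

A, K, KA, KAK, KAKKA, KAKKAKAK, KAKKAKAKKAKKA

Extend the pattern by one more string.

From term 3 onward, concatenate the last term with the second-to-last: K·A = KA, KA·K = KAK, …
So term 8 is KAKKAKAKKAKKA·KAKKAKAK.

KAKKAKAKKAKKAKAKKAKAK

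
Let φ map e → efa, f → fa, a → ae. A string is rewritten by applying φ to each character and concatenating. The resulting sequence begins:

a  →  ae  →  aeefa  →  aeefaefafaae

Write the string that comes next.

Expanding aeefaefafaae: a→ae, e→efa, e→efa, f→fa, a→ae, e→efa, f→fa, a→ae, f→fa, a→ae, a→ae, e→efa. Concatenated: ae efa efa fa ae efa fa ae fa ae ae efa.

aeefaefafaaeefafaaefaaeaeefa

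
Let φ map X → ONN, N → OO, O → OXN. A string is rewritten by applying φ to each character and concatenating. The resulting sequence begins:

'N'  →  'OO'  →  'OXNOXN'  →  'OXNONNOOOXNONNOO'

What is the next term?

Rewriting the 16 symbols of OXNONNOOOXNONNOO one by one yields OXN ONN OO OXN OO OO OXN OXN OXN ONN OO OXN OO OO OXN OXN; concatenated:

OXNONNOOOXNOOOOOXNOXNOXNONNOOOXNOOOOOXNOXN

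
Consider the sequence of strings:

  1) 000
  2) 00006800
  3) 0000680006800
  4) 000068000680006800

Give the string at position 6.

Each term is the previous one with 06800 appended.
From 000068000680006800, 2 further steps: 000068000680006800 → 00006800068000680006800 → (answer).

0000680006800068000680006800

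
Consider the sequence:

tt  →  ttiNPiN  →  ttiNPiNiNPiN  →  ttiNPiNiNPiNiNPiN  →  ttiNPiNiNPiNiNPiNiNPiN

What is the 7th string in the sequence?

ttiNPiNiNPiNiNPiNiNPiNiNPiNiNPiN

Each term is the previous one with iNPiN appended.
From ttiNPiNiNPiNiNPiNiNPiN, 2 further steps: ttiNPiNiNPiNiNPiNiNPiN → ttiNPiNiNPiNiNPiNiNPiNiNPiN → (answer).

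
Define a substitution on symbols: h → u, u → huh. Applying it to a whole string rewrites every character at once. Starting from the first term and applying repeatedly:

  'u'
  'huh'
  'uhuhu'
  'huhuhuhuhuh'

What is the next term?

uhuhuhuhuhuhuhuhuhuhu

Apply φ to huhuhuhuhuh symbol by symbol: h→u, u→huh, h→u, u→huh, h→u, u→huh, h→u, u→huh, h→u, u→huh, h→u; joined: u huh u huh u huh u huh u huh u.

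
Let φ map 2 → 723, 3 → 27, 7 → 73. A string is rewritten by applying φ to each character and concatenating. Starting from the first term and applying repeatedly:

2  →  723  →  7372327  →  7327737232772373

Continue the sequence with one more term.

φ(7327737232772373) expands symbol-by-symbol to 73 27 723 73 73 27 73 723 27 723 73 73 723 27 73 27; joining the 16 pieces gives the next term.

732772373732773723277237373723277327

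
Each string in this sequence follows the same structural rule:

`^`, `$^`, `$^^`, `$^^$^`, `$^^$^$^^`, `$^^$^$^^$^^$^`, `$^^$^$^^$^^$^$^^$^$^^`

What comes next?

$^^$^$^^$^^$^$^^$^$^^$^^$^$^^$^^$^

This is a Fibonacci-style word recurrence s(k) = s(k−1)·s(k−2): e.g. $^·^ = $^^.
Continuing: $^^$^$^^$^^$^$^^$^$^^ · $^^$^$^^$^^$^ gives term 8.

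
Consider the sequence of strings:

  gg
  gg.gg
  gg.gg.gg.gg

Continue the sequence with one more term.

Each string is two copies of the previous one joined by '.'.
Doubling gg.gg.gg.gg with '.' between the halves:

gg.gg.gg.gg.gg.gg.gg.gg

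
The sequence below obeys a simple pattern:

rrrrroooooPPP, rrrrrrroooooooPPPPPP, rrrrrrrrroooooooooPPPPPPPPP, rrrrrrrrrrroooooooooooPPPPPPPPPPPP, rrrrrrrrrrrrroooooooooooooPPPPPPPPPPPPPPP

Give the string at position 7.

rrrrrrrrrrrrrrrrroooooooooooooooooPPPPPPPPPPPPPPPPPPPPP

Each string has the form r^{2n+3} o^{2n+3} P^{3n} (n = 1, 2, …).
Setting n = 7 gives 17, 17, 21 characters in each block.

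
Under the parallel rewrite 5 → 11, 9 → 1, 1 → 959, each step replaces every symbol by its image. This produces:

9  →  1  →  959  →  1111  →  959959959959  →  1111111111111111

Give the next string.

Applying the rule to each of the 16 symbols of 1111111111111111 gives the pieces 959 959 959 959 959 959 959 959 959 959 959 959 959 959 959 959, which concatenate to the answer.

959959959959959959959959959959959959959959959959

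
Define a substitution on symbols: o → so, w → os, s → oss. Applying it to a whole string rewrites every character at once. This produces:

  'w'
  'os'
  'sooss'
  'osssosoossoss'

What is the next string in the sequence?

Rewriting the 13 symbols of osssosoossoss one by one yields so oss oss oss so oss so so oss oss so oss oss; concatenated:

soossossosssoosssosoossosssoossoss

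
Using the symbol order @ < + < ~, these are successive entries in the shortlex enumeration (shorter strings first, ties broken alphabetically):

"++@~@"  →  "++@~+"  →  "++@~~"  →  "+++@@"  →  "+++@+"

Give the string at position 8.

+++++

Advancing 3 positions from +++@+ through +++@+ → +++@~ → ++++@ reaches term 8.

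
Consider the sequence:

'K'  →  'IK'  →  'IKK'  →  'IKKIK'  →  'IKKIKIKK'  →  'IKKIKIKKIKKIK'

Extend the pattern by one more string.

IKKIKIKKIKKIKIKKIKIKK

Each term (from the third on) is the previous term followed by the one before it: term 3 = IK·K = IKK.
So term 7 is IKKIKIKKIKKIK·IKKIKIKK.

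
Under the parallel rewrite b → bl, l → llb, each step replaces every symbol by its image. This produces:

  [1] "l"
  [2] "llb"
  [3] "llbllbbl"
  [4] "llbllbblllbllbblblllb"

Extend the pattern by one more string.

Rewriting the 21 symbols of llbllbblllbllbblblllb one by one yields llb llb bl llb llb bl bl llb llb llb bl llb llb bl bl llb bl llb llb llb bl; concatenated:

llbllbblllbllbblblllbllbllbblllbllbblblllbblllbllbllbbl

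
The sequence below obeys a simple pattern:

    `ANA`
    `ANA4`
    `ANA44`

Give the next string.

ANA444

Each term is the previous one with 4 appended.
One more step from ANA44 gives the answer.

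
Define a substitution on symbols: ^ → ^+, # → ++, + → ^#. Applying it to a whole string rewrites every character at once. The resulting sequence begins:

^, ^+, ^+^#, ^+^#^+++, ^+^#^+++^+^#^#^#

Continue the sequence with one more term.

^+^#^+++^+^#^#^#^+^#^+++^+++^+++

Replace each of the 16 characters of ^+^#^+++^+^#^#^# in place — ^+ ^# ^+ ++ ^+ ^# ^# ^# ^+ ^# ^+ ++ ^+ ++ ^+ ++ — and concatenate.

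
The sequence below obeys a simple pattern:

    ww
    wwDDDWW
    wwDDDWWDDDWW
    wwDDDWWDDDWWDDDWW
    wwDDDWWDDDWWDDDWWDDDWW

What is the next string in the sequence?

wwDDDWWDDDWWDDDWWDDDWWDDDWW

Each term is the previous one with DDDWW appended.
One more step from wwDDDWWDDDWWDDDWWDDDWW gives the answer.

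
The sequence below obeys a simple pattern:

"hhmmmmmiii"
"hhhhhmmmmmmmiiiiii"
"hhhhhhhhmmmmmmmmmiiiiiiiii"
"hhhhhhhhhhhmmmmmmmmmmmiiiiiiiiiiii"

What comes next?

hhhhhhhhhhhhhhmmmmmmmmmmmmmiiiiiiiiiiiiiii

Reading off run lengths: h runs 2, 5, 8, 11; m runs 5, 7, 9, 11; i runs 3, 6, 9, 12 — each is linear in n (n = 1, 2, …).
Setting n = 5 gives 14, 13, 15 characters in each block.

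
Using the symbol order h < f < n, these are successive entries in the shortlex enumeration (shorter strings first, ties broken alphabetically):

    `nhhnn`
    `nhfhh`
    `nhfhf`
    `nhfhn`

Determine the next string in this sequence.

nhffh

Treat nhfhn as a base-3 numeral over the given alphabet and add one, carrying through any trailing n's.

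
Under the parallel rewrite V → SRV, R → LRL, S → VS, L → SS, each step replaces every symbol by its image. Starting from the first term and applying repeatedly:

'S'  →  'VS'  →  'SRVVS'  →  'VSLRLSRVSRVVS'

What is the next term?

SRVVSSSLRLSSVSLRLSRVVSLRLSRVSRVVS

Replace each of the 13 characters of VSLRLSRVSRVVS in place — SRV VS SS LRL SS VS LRL SRV VS LRL SRV SRV VS — and concatenate.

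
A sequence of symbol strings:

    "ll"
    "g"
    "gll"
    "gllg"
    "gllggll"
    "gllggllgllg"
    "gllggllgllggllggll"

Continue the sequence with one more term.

gllggllgllggllggllgllggllgllg

Each term (from the third on) is the previous term followed by the one before it: term 3 = g·ll = gll.
Continuing: gllggllgllggllggll · gllggllgllg gives term 8.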